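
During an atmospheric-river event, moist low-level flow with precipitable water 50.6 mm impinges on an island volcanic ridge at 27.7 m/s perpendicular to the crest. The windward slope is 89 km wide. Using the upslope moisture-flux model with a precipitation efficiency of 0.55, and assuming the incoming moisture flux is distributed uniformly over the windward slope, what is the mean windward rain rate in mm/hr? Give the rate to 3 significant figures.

Incoming column moisture flux per unit ridge length: F = V × PW = 27.7 × 50.6 = 1401.62 mm·m/s.
Spread over the 89 km slope with efficiency ε = 0.55: R = ε·F/W = 0.55 × 1401.62 / 89000 m = 8.662e-03 mm/s.
R = 8.662e-03 × 3600 = 31.2 mm/hr.

R ≈ 31.2 mm/hr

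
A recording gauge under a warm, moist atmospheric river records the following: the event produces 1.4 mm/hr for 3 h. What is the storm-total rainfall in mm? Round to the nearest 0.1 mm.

total ≈ 4.2 mm

Total = Σ Rᵢ Δtᵢ = 1.4 × 3
      = 4.2 = 4.2 mm.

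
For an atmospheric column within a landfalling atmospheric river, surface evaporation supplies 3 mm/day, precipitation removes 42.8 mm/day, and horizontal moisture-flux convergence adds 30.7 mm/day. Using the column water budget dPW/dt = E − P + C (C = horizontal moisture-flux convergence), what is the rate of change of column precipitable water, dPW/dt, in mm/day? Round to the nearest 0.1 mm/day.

dPW/dt ≈ -9.1 mm/day

dPW/dt = E − P + C = 3 − 42.8 + (30.7) = -9.1 mm/day.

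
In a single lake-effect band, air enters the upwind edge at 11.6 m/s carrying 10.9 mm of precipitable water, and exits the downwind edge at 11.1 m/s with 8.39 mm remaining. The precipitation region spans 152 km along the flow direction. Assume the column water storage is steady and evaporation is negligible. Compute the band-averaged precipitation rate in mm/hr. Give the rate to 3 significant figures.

Column moisture flux per unit crosswind length is F = V × PW.
Inflow: F_in = 11.6 × 10.9 = 126.44 mm·m/s
Outflow: F_out = 11.1 × 8.39 = 93.129 mm·m/s
Steady-state rate R = (F_in − F_out)/L = (126.44 − 93.129) / 152000 m = 2.192e-04 mm/s.
R = 2.192e-04 × 3600 = 0.789 mm/hr.

R ≈ 0.789 mm/hr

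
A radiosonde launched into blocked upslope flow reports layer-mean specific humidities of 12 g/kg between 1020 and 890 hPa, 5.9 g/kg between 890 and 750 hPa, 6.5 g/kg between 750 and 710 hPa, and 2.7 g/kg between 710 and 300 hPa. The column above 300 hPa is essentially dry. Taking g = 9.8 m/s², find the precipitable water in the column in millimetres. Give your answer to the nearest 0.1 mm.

PW ≈ 38.3 mm

Precipitable water is the column-integrated vapour mass per unit area: PW = (1/g) Σ q̄ Δp, with q in kg/kg and Δp in Pa (1 kg/m² of water = 1 mm).
Layer 1020–890 hPa: Δp = 130 hPa = 13000 Pa, q̄ = 0.012 kg/kg → 0.012 × 13000 / 9.8 = 15.92 mm
Layer 890–750 hPa: Δp = 140 hPa = 14000 Pa, q̄ = 0.0059 kg/kg → 0.0059 × 14000 / 9.8 = 8.43 mm
Layer 750–710 hPa: Δp = 40 hPa = 4000 Pa, q̄ = 0.0065 kg/kg → 0.0065 × 4000 / 9.8 = 2.65 mm
Layer 710–300 hPa: Δp = 410 hPa = 41000 Pa, q̄ = 0.0027 kg/kg → 0.0027 × 41000 / 9.8 = 11.30 mm
PW = 15.92 + 8.43 + 2.65 + 11.30 = 38.30 ≈ 38.3 mm.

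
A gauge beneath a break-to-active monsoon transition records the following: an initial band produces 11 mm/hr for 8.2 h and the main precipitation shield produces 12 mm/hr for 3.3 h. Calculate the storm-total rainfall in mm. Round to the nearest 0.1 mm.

Total = Σ Rᵢ Δtᵢ = 11 × 8.2 + 12 × 3.3
      = 90.2 + 39.6 = 129.8 mm.

total ≈ 129.8 mm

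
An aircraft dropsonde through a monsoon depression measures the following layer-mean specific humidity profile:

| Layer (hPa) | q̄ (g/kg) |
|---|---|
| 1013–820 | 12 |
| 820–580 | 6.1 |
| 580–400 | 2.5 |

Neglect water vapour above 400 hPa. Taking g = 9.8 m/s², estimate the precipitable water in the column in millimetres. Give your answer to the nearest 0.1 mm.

Precipitable water is the column-integrated vapour mass per unit area: PW = (1/g) Σ q̄ Δp, with q in kg/kg and Δp in Pa (1 kg/m² of water = 1 mm).
Layer 1013–820 hPa: Δp = 193 hPa = 19300 Pa, q̄ = 0.012 kg/kg → 0.012 × 19300 / 9.8 = 23.63 mm
Layer 820–580 hPa: Δp = 240 hPa = 24000 Pa, q̄ = 0.0061 kg/kg → 0.0061 × 24000 / 9.8 = 14.94 mm
Layer 580–400 hPa: Δp = 180 hPa = 18000 Pa, q̄ = 0.0025 kg/kg → 0.0025 × 18000 / 9.8 = 4.59 mm
PW = 23.63 + 14.94 + 4.59 = 43.16 ≈ 43.2 mm.

PW ≈ 43.2 mm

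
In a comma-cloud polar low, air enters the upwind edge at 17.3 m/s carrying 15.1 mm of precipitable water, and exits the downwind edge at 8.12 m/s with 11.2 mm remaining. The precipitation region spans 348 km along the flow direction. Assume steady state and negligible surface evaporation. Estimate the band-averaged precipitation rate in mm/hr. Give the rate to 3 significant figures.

R ≈ 1.76 mm/hr

Column moisture flux per unit crosswind length is F = V × PW.
Inflow: F_in = 17.3 × 15.1 = 261.23 mm·m/s
Outflow: F_out = 8.12 × 11.2 = 90.944 mm·m/s
Steady-state rate R = (F_in − F_out)/L = (261.23 − 90.944) / 348000 m = 4.893e-04 mm/s.
R = 4.893e-04 × 3600 = 1.76 mm/hr.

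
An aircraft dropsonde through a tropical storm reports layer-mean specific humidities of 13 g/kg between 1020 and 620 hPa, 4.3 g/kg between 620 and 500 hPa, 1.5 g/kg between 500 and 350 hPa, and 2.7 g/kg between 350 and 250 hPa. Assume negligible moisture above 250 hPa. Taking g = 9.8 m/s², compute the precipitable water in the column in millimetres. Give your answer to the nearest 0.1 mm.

Precipitable water is the column-integrated vapour mass per unit area: PW = (1/g) Σ q̄ Δp, with q in kg/kg and Δp in Pa (1 kg/m² of water = 1 mm).
Layer 1020–620 hPa: Δp = 400 hPa = 40000 Pa, q̄ = 0.013 kg/kg → 0.013 × 40000 / 9.8 = 53.06 mm
Layer 620–500 hPa: Δp = 120 hPa = 12000 Pa, q̄ = 0.0043 kg/kg → 0.0043 × 12000 / 9.8 = 5.27 mm
Layer 500–350 hPa: Δp = 150 hPa = 15000 Pa, q̄ = 0.0015 kg/kg → 0.0015 × 15000 / 9.8 = 2.30 mm
Layer 350–250 hPa: Δp = 100 hPa = 10000 Pa, q̄ = 0.0027 kg/kg → 0.0027 × 10000 / 9.8 = 2.76 mm
PW = 53.06 + 5.27 + 2.30 + 2.76 = 63.39 ≈ 63.4 mm.

PW ≈ 63.4 mm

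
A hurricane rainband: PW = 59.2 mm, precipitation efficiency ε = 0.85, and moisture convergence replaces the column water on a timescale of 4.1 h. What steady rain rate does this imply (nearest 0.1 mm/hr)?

R ≈ 12.3 mm/hr

Each overturning extracts ε × PW = 0.85 × 59.2 = 50.32 mm.
Rate = ε·PW / τ = 50.32 / 4.1 h = 12.3 mm/hr.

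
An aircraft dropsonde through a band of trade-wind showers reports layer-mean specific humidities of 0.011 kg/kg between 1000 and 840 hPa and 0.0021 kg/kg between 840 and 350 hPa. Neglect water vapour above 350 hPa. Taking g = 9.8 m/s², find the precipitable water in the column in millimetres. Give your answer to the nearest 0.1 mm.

PW ≈ 28.5 mm

Precipitable water is the column-integrated vapour mass per unit area: PW = (1/g) Σ q̄ Δp, with q in kg/kg and Δp in Pa (1 kg/m² of water = 1 mm).
Layer 1000–840 hPa: Δp = 160 hPa = 16000 Pa, q̄ = 0.011 kg/kg → 0.011 × 16000 / 9.8 = 17.96 mm
Layer 840–350 hPa: Δp = 490 hPa = 49000 Pa, q̄ = 0.0021 kg/kg → 0.0021 × 49000 / 9.8 = 10.50 mm
PW = 17.96 + 10.50 = 28.46 ≈ 28.5 mm.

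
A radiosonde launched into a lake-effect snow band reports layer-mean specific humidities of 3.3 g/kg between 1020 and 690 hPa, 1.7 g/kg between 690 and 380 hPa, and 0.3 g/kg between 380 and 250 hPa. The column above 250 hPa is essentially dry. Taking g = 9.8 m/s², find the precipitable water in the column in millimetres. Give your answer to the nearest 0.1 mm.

PW ≈ 16.9 mm

Precipitable water is the column-integrated vapour mass per unit area: PW = (1/g) Σ q̄ Δp, with q in kg/kg and Δp in Pa (1 kg/m² of water = 1 mm).
Layer 1020–690 hPa: Δp = 330 hPa = 33000 Pa, q̄ = 0.0033 kg/kg → 0.0033 × 33000 / 9.8 = 11.11 mm
Layer 690–380 hPa: Δp = 310 hPa = 31000 Pa, q̄ = 0.0017 kg/kg → 0.0017 × 31000 / 9.8 = 5.38 mm
Layer 380–250 hPa: Δp = 130 hPa = 13000 Pa, q̄ = 0.0003 kg/kg → 0.0003 × 13000 / 9.8 = 0.40 mm
PW = 11.11 + 5.38 + 0.40 = 16.89 ≈ 16.9 mm.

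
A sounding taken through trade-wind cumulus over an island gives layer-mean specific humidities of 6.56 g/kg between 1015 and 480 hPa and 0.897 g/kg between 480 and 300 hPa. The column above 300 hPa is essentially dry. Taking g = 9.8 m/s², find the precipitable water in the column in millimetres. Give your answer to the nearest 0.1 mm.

Precipitable water is the column-integrated vapour mass per unit area: PW = (1/g) Σ q̄ Δp, with q in kg/kg and Δp in Pa (1 kg/m² of water = 1 mm).
Layer 1015–480 hPa: Δp = 535 hPa = 53500 Pa, q̄ = 0.00656 kg/kg → 0.00656 × 53500 / 9.8 = 35.81 mm
Layer 480–300 hPa: Δp = 180 hPa = 18000 Pa, q̄ = 0.000897 kg/kg → 0.000897 × 18000 / 9.8 = 1.65 mm
PW = 35.81 + 1.65 = 37.46 ≈ 37.5 mm.

PW ≈ 37.5 mm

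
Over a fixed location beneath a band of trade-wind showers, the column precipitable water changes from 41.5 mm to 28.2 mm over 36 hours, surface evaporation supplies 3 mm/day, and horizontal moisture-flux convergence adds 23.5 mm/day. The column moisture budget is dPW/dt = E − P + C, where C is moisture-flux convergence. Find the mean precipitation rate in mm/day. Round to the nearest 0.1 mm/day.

dPW/dt = (28.2 − 41.5) mm / (36/24 day) = -8.867 mm/day.
P = E + C − dPW/dt = 3 + (23.5) − (-8.867) = 35.4 mm/day.

P ≈ 35.4 mm/day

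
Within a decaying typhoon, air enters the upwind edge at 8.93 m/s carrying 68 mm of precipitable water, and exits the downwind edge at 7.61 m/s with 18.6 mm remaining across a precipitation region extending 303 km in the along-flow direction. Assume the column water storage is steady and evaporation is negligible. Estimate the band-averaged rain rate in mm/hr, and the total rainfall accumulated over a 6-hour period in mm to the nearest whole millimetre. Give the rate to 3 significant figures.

Column moisture flux per unit crosswind length is F = V × PW.
Inflow: F_in = 8.93 × 68 = 607.24 mm·m/s
Outflow: F_out = 7.61 × 18.6 = 141.546 mm·m/s
Steady-state rate R = (F_in − F_out)/L = (607.24 − 141.546) / 303000 m = 1.537e-03 mm/s.
R = 1.537e-03 × 3600 = 5.53 mm/hr.
Over 6 h: total = 5.53 × 6 = 33.18 ≈ 33 mm.

R ≈ 5.53 mm/hr; total ≈ 33 mm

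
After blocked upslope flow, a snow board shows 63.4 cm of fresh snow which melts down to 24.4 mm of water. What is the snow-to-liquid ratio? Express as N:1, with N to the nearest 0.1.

ratio ≈ 26.0

Ratio = snow depth / SWE = 634 mm / 24.4 mm = 26.0, i.e. 26.0:1.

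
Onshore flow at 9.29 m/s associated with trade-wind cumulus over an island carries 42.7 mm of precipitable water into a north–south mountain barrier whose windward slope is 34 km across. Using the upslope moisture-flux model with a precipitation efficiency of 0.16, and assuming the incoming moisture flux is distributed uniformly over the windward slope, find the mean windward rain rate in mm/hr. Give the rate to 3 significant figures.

R ≈ 6.72 mm/hr

Incoming column moisture flux per unit ridge length: F = V × PW = 9.29 × 42.7 = 396.683 mm·m/s.
Spread over the 34 km slope with efficiency ε = 0.16: R = ε·F/W = 0.16 × 396.683 / 34000 m = 1.867e-03 mm/s.
R = 1.867e-03 × 3600 = 6.72 mm/hr.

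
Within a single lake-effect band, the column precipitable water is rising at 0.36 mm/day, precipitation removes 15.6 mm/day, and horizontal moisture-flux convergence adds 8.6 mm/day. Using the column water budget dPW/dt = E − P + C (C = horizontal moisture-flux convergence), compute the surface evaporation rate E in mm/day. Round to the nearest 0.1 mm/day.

dPW/dt = +0.36 mm/day.
E = dPW/dt + P − C = (+0.36) + 15.6 − (8.6) = 7.4 mm/day.

E ≈ 7.4 mm/day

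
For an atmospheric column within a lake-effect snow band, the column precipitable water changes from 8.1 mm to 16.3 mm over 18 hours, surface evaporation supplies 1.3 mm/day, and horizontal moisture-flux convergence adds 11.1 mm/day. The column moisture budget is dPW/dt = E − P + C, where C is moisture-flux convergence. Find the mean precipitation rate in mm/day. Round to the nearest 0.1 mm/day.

P ≈ 1.5 mm/day

dPW/dt = (16.3 − 8.1) mm / (18/24 day) = +10.933 mm/day.
P = E + C − dPW/dt = 1.3 + (11.1) − (+10.933) = 1.5 mm/day.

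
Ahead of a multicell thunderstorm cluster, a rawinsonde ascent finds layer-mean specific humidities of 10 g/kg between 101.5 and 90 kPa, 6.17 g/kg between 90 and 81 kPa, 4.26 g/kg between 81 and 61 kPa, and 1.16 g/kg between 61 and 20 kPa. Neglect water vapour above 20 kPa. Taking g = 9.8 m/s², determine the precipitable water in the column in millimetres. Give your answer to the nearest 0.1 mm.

PW ≈ 30.9 mm

Precipitable water is the column-integrated vapour mass per unit area: PW = (1/g) Σ q̄ Δp, with q in kg/kg and Δp in Pa (1 kg/m² of water = 1 mm).
Layer 101.5–90 kPa: Δp = 115 hPa = 11500 Pa, q̄ = 0.01 kg/kg → 0.01 × 11500 / 9.8 = 11.73 mm
Layer 90–81 kPa: Δp = 90 hPa = 9000 Pa, q̄ = 0.00617 kg/kg → 0.00617 × 9000 / 9.8 = 5.67 mm
Layer 81–61 kPa: Δp = 200 hPa = 20000 Pa, q̄ = 0.00426 kg/kg → 0.00426 × 20000 / 9.8 = 8.69 mm
Layer 61–20 kPa: Δp = 410 hPa = 41000 Pa, q̄ = 0.00116 kg/kg → 0.00116 × 41000 / 9.8 = 4.85 mm
PW = 11.73 + 5.67 + 8.69 + 4.85 = 30.94 ≈ 30.9 mm.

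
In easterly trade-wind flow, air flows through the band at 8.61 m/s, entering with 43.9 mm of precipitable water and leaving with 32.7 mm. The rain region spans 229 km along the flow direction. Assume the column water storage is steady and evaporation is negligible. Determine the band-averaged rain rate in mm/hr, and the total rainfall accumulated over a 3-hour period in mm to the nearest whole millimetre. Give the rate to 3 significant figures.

Column moisture flux per unit crosswind length is F = V × PW.
Inflow: F_in = 8.61 × 43.9 = 377.979 mm·m/s
Outflow: F_out = 8.61 × 32.7 = 281.547 mm·m/s
Steady-state rate R = (F_in − F_out)/L = (377.979 − 281.547) / 229000 m = 4.211e-04 mm/s.
R = 4.211e-04 × 3600 = 1.52 mm/hr.
Over 3 h: total = 1.52 × 3 = 4.56 ≈ 5 mm.

R ≈ 1.52 mm/hr; total ≈ 5 mm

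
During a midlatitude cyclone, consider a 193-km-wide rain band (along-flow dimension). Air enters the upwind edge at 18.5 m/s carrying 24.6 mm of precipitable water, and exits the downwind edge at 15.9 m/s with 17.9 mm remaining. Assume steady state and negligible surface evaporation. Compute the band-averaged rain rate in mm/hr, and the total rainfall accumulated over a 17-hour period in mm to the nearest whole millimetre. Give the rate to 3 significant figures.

Column moisture flux per unit crosswind length is F = V × PW.
Inflow: F_in = 18.5 × 24.6 = 455.1 mm·m/s
Outflow: F_out = 15.9 × 17.9 = 284.61 mm·m/s
Steady-state rate R = (F_in − F_out)/L = (455.1 − 284.61) / 193000 m = 8.834e-04 mm/s.
R = 8.834e-04 × 3600 = 3.18 mm/hr.
Over 17 h: total = 3.18 × 17 = 54.06 ≈ 54 mm.

R ≈ 3.18 mm/hr; total ≈ 54 mm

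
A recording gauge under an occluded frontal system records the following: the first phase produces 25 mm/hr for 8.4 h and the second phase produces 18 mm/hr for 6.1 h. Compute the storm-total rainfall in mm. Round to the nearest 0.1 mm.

Total = Σ Rᵢ Δtᵢ = 25 × 8.4 + 18 × 6.1
      = 210 + 109.8 = 319.8 mm.

total ≈ 319.8 mm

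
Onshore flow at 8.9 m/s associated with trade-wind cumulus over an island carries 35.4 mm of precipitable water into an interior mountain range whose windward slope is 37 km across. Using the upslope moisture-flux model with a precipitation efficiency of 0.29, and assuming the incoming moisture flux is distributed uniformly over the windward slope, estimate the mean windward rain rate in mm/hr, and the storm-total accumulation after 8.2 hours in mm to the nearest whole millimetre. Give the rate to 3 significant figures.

R ≈ 8.89 mm/hr; total ≈ 73 mm

Incoming column moisture flux per unit ridge length: F = V × PW = 8.9 × 35.4 = 315.06 mm·m/s.
Spread over the 37 km slope with efficiency ε = 0.29: R = ε·F/W = 0.29 × 315.06 / 37000 m = 2.469e-03 mm/s.
R = 2.469e-03 × 3600 = 8.89 mm/hr.
Over 8.2 h: total = 8.89 × 8.2 = 72.898 ≈ 73 mm.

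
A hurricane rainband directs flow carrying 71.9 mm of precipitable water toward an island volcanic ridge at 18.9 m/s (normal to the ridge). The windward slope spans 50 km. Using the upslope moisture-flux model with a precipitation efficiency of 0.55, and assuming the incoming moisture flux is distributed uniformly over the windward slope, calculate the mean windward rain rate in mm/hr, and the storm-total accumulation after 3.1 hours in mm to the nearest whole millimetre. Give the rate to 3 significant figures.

Incoming column moisture flux per unit ridge length: F = V × PW = 18.9 × 71.9 = 1358.91 mm·m/s.
Spread over the 50 km slope with efficiency ε = 0.55: R = ε·F/W = 0.55 × 1358.91 / 50000 m = 1.495e-02 mm/s.
R = 1.495e-02 × 3600 = 53.8 mm/hr.
Over 3.1 h: total = 53.8 × 3.1 = 166.78 ≈ 167 mm.

R ≈ 53.8 mm/hr; total ≈ 167 mm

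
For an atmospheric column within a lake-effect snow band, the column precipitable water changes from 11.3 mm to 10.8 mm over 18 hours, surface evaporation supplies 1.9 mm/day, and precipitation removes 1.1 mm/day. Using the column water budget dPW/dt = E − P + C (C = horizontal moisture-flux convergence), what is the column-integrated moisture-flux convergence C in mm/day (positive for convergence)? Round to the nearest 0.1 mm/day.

C ≈ -1.5 mm/day

dPW/dt = (10.8 − 11.3) mm / (18/24 day) = -0.667 mm/day.
C = dPW/dt − E + P = (-0.667) − 1.9 + 1.1 = -1.5 mm/day.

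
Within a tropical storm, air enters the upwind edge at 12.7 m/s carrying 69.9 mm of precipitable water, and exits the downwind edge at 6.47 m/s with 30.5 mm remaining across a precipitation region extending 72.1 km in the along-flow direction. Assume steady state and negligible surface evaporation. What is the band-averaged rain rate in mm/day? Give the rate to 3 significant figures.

Column moisture flux per unit crosswind length is F = V × PW.
Inflow: F_in = 12.7 × 69.9 = 887.73 mm·m/s
Outflow: F_out = 6.47 × 30.5 = 197.335 mm·m/s
Steady-state rate R = (F_in − F_out)/L = (887.73 − 197.335) / 72100 m = 9.576e-03 mm/s.
R = 9.576e-03 × 3600 × 24 = 827 mm/day.

R ≈ 827 mm/day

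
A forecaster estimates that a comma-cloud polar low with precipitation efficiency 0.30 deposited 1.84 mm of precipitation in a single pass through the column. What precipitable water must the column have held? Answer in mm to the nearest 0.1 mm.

PW ≈ 6.1 mm

PW = precipitation / ε = 1.84 / 0.30 = 6.1 mm.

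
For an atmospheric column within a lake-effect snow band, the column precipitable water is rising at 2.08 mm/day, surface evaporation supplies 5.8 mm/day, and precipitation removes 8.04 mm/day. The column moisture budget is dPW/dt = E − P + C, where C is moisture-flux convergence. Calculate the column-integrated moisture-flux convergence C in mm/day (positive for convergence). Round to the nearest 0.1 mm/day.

C ≈ 4.3 mm/day

dPW/dt = +2.08 mm/day.
C = dPW/dt − E + P = (+2.08) − 5.8 + 8.04 = 4.3 mm/day.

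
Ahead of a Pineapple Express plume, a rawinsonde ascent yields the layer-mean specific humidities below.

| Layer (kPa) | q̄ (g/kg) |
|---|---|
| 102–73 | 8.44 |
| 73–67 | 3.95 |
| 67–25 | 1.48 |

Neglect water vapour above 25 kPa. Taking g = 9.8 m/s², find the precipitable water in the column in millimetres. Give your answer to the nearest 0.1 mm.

PW ≈ 33.7 mm

Precipitable water is the column-integrated vapour mass per unit area: PW = (1/g) Σ q̄ Δp, with q in kg/kg and Δp in Pa (1 kg/m² of water = 1 mm).
Layer 102–73 kPa: Δp = 290 hPa = 29000 Pa, q̄ = 0.00844 kg/kg → 0.00844 × 29000 / 9.8 = 24.98 mm
Layer 73–67 kPa: Δp = 60 hPa = 6000 Pa, q̄ = 0.00395 kg/kg → 0.00395 × 6000 / 9.8 = 2.42 mm
Layer 67–25 kPa: Δp = 420 hPa = 42000 Pa, q̄ = 0.00148 kg/kg → 0.00148 × 42000 / 9.8 = 6.34 mm
PW = 24.98 + 2.42 + 6.34 = 33.74 ≈ 33.7 mm.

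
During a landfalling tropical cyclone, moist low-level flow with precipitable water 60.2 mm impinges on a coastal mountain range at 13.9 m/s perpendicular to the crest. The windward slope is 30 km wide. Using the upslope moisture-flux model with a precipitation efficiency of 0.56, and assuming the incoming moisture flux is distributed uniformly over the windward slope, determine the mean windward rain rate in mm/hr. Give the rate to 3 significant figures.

R ≈ 56.2 mm/hr

Incoming column moisture flux per unit ridge length: F = V × PW = 13.9 × 60.2 = 836.78 mm·m/s.
Spread over the 30 km slope with efficiency ε = 0.56: R = ε·F/W = 0.56 × 836.78 / 30000 m = 1.562e-02 mm/s.
R = 1.562e-02 × 3600 = 56.2 mm/hr.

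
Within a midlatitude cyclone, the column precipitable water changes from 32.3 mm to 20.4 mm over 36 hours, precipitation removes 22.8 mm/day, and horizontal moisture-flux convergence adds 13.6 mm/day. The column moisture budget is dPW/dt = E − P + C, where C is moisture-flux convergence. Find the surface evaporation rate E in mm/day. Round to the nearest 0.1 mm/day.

E ≈ 1.3 mm/day

dPW/dt = (20.4 − 32.3) mm / (36/24 day) = -7.933 mm/day.
E = dPW/dt + P − C = (-7.933) + 22.8 − (13.6) = 1.3 mm/day.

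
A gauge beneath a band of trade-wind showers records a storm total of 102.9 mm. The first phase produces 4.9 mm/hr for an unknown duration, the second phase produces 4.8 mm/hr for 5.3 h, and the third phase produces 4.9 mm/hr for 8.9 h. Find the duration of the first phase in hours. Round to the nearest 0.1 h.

Known phases: 4.8 × 5.3 + 4.9 × 8.9 = 25.44 + 43.61 = 69.05 mm.
Remaining depth = 102.9 − 69.05 = 33.85 mm.
Duration = 33.85 / 4.9 = 6.9 h.

duration ≈ 6.9 h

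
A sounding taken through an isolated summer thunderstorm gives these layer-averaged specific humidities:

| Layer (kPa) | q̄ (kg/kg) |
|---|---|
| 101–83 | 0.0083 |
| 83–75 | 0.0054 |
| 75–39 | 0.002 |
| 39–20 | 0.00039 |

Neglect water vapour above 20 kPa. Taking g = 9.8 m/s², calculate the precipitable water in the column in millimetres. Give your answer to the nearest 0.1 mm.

PW ≈ 27.8 mm

Precipitable water is the column-integrated vapour mass per unit area: PW = (1/g) Σ q̄ Δp, with q in kg/kg and Δp in Pa (1 kg/m² of water = 1 mm).
Layer 101–83 kPa: Δp = 180 hPa = 18000 Pa, q̄ = 0.0083 kg/kg → 0.0083 × 18000 / 9.8 = 15.24 mm
Layer 83–75 kPa: Δp = 80 hPa = 8000 Pa, q̄ = 0.0054 kg/kg → 0.0054 × 8000 / 9.8 = 4.41 mm
Layer 75–39 kPa: Δp = 360 hPa = 36000 Pa, q̄ = 0.002 kg/kg → 0.002 × 36000 / 9.8 = 7.35 mm
Layer 39–20 kPa: Δp = 190 hPa = 19000 Pa, q̄ = 0.00039 kg/kg → 0.00039 × 19000 / 9.8 = 0.76 mm
PW = 15.24 + 4.41 + 7.35 + 0.76 = 27.76 ≈ 27.8 mm.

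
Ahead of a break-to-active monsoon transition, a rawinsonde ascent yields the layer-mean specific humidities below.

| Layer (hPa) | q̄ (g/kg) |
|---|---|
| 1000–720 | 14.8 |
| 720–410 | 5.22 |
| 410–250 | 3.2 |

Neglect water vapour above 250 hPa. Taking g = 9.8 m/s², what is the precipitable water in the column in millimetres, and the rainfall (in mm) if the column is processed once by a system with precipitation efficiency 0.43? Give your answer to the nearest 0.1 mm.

Precipitable water is the column-integrated vapour mass per unit area: PW = (1/g) Σ q̄ Δp, with q in kg/kg and Δp in Pa (1 kg/m² of water = 1 mm).
Layer 1000–720 hPa: Δp = 280 hPa = 28000 Pa, q̄ = 0.0148 kg/kg → 0.0148 × 28000 / 9.8 = 42.29 mm
Layer 720–410 hPa: Δp = 310 hPa = 31000 Pa, q̄ = 0.00522 kg/kg → 0.00522 × 31000 / 9.8 = 16.51 mm
Layer 410–250 hPa: Δp = 160 hPa = 16000 Pa, q̄ = 0.0032 kg/kg → 0.0032 × 16000 / 9.8 = 5.22 mm
PW = 42.29 + 16.51 + 5.22 = 64.02 ≈ 64.0 mm.
Rainfall = ε × PW = 0.43 × 64.0 = 27.5 mm.

PW ≈ 64.0 mm; rainfall ≈ 27.5 mm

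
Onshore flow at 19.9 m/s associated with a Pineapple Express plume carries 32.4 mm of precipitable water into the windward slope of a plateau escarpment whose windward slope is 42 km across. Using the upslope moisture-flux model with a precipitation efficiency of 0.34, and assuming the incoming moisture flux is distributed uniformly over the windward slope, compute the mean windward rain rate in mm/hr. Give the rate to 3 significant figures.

R ≈ 18.8 mm/hr

Incoming column moisture flux per unit ridge length: F = V × PW = 19.9 × 32.4 = 644.76 mm·m/s.
Spread over the 42 km slope with efficiency ε = 0.34: R = ε·F/W = 0.34 × 644.76 / 42000 m = 5.219e-03 mm/s.
R = 5.219e-03 × 3600 = 18.8 mm/hr.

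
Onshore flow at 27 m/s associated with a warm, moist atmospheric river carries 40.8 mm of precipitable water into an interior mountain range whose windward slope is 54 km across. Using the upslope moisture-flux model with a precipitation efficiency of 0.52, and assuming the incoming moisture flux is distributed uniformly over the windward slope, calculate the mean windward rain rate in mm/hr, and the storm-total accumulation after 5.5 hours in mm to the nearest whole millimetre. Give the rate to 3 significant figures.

Incoming column moisture flux per unit ridge length: F = V × PW = 27 × 40.8 = 1101.6 mm·m/s.
Spread over the 54 km slope with efficiency ε = 0.52: R = ε·F/W = 0.52 × 1101.6 / 54000 m = 1.061e-02 mm/s.
R = 1.061e-02 × 3600 = 38.2 mm/hr.
Over 5.5 h: total = 38.2 × 5.5 = 210.1 ≈ 210 mm.

R ≈ 38.2 mm/hr; total ≈ 210 mm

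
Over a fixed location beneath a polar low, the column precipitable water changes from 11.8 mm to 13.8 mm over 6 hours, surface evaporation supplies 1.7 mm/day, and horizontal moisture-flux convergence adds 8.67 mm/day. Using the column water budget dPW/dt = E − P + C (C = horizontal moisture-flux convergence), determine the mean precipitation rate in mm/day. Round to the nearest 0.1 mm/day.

dPW/dt = (13.8 − 11.8) mm / (6/24 day) = +8.000 mm/day.
P = E + C − dPW/dt = 1.7 + (8.67) − (+8.000) = 2.4 mm/day.

P ≈ 2.4 mm/day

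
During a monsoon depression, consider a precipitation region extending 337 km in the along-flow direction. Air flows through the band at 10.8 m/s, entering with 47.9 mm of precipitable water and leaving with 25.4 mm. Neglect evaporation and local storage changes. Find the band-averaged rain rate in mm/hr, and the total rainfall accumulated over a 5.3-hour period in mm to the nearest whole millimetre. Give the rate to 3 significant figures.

R ≈ 2.60 mm/hr; total ≈ 14 mm

Column moisture flux per unit crosswind length is F = V × PW.
Inflow: F_in = 10.8 × 47.9 = 517.32 mm·m/s
Outflow: F_out = 10.8 × 25.4 = 274.32 mm·m/s
Steady-state rate R = (F_in − F_out)/L = (517.32 − 274.32) / 337000 m = 7.211e-04 mm/s.
R = 7.211e-04 × 3600 = 2.60 mm/hr.
Over 5.3 h: total = 2.60 × 5.3 = 13.78 ≈ 14 mm.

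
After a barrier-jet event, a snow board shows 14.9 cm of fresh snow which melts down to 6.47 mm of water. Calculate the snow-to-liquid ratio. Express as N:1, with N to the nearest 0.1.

ratio ≈ 23.0

Ratio = snow depth / SWE = 149 mm / 6.47 mm = 23.0, i.e. 23.0:1.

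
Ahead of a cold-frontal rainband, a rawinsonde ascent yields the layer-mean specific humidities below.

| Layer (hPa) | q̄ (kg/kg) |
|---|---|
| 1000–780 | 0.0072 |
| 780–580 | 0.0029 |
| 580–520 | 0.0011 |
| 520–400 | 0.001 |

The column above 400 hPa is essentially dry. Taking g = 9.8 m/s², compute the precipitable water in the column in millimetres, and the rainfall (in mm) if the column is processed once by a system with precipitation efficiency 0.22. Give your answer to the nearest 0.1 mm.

PW ≈ 24.0 mm; rainfall ≈ 5.3 mm

Precipitable water is the column-integrated vapour mass per unit area: PW = (1/g) Σ q̄ Δp, with q in kg/kg and Δp in Pa (1 kg/m² of water = 1 mm).
Layer 1000–780 hPa: Δp = 220 hPa = 22000 Pa, q̄ = 0.0072 kg/kg → 0.0072 × 22000 / 9.8 = 16.16 mm
Layer 780–580 hPa: Δp = 200 hPa = 20000 Pa, q̄ = 0.0029 kg/kg → 0.0029 × 20000 / 9.8 = 5.92 mm
Layer 580–520 hPa: Δp = 60 hPa = 6000 Pa, q̄ = 0.0011 kg/kg → 0.0011 × 6000 / 9.8 = 0.67 mm
Layer 520–400 hPa: Δp = 120 hPa = 12000 Pa, q̄ = 0.001 kg/kg → 0.001 × 12000 / 9.8 = 1.22 mm
PW = 16.16 + 5.92 + 0.67 + 1.22 = 23.97 ≈ 24.0 mm.
Rainfall = ε × PW = 0.22 × 24.0 = 5.3 mm.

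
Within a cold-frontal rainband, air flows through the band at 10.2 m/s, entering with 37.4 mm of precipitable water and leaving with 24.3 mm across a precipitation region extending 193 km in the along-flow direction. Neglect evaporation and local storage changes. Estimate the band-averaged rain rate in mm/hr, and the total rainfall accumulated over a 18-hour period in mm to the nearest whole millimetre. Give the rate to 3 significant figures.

R ≈ 2.49 mm/hr; total ≈ 45 mm

Column moisture flux per unit crosswind length is F = V × PW.
Inflow: F_in = 10.2 × 37.4 = 381.48 mm·m/s
Outflow: F_out = 10.2 × 24.3 = 247.86 mm·m/s
Steady-state rate R = (F_in − F_out)/L = (381.48 − 247.86) / 193000 m = 6.923e-04 mm/s.
R = 6.923e-04 × 3600 = 2.49 mm/hr.
Over 18 h: total = 2.49 × 18 = 44.82 ≈ 45 mm.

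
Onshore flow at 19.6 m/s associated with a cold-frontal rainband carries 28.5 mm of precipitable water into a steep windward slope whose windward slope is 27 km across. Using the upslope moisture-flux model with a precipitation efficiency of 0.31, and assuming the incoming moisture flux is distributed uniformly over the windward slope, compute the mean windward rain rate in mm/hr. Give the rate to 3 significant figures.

Incoming column moisture flux per unit ridge length: F = V × PW = 19.6 × 28.5 = 558.6 mm·m/s.
Spread over the 27 km slope with efficiency ε = 0.31: R = ε·F/W = 0.31 × 558.6 / 27000 m = 6.414e-03 mm/s.
R = 6.414e-03 × 3600 = 23.1 mm/hr.

R ≈ 23.1 mm/hr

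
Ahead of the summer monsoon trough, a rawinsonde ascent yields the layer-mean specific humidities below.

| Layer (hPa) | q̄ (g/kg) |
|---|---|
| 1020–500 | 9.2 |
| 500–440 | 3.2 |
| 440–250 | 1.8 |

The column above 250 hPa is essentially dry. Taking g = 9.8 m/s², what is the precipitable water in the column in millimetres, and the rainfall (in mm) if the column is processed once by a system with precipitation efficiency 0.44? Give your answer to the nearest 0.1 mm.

PW ≈ 54.3 mm; rainfall ≈ 23.9 mm

Precipitable water is the column-integrated vapour mass per unit area: PW = (1/g) Σ q̄ Δp, with q in kg/kg and Δp in Pa (1 kg/m² of water = 1 mm).
Layer 1020–500 hPa: Δp = 520 hPa = 52000 Pa, q̄ = 0.0092 kg/kg → 0.0092 × 52000 / 9.8 = 48.82 mm
Layer 500–440 hPa: Δp = 60 hPa = 6000 Pa, q̄ = 0.0032 kg/kg → 0.0032 × 6000 / 9.8 = 1.96 mm
Layer 440–250 hPa: Δp = 190 hPa = 19000 Pa, q̄ = 0.0018 kg/kg → 0.0018 × 19000 / 9.8 = 3.49 mm
PW = 48.82 + 1.96 + 3.49 = 54.27 ≈ 54.3 mm.
Rainfall = ε × PW = 0.44 × 54.3 = 23.9 mm.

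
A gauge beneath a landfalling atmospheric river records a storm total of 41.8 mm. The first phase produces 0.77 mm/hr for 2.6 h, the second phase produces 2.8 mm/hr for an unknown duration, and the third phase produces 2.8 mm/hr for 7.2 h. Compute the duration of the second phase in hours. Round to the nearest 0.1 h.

Known phases: 0.77 × 2.6 + 2.8 × 7.2 = 2.002 + 20.16 = 22.162 mm.
Remaining depth = 41.8 − 22.162 = 19.638 mm.
Duration = 19.638 / 2.8 = 7.0 h.

duration ≈ 7.0 h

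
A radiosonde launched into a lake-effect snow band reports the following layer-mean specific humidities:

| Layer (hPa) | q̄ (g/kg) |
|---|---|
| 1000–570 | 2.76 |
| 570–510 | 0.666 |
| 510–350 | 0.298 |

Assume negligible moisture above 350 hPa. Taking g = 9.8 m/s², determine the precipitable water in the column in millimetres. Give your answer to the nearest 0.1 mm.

Precipitable water is the column-integrated vapour mass per unit area: PW = (1/g) Σ q̄ Δp, with q in kg/kg and Δp in Pa (1 kg/m² of water = 1 mm).
Layer 1000–570 hPa: Δp = 430 hPa = 43000 Pa, q̄ = 0.00276 kg/kg → 0.00276 × 43000 / 9.8 = 12.11 mm
Layer 570–510 hPa: Δp = 60 hPa = 6000 Pa, q̄ = 0.000666 kg/kg → 0.000666 × 6000 / 9.8 = 0.41 mm
Layer 510–350 hPa: Δp = 160 hPa = 16000 Pa, q̄ = 0.000298 kg/kg → 0.000298 × 16000 / 9.8 = 0.49 mm
PW = 12.11 + 0.41 + 0.49 = 13.01 ≈ 13.0 mm.

PW ≈ 13.0 mm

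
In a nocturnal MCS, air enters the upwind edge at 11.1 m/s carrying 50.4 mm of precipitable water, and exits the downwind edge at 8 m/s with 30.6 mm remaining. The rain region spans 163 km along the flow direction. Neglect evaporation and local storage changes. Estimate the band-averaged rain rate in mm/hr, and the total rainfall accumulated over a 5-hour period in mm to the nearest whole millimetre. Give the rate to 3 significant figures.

Column moisture flux per unit crosswind length is F = V × PW.
Inflow: F_in = 11.1 × 50.4 = 559.44 mm·m/s
Outflow: F_out = 8 × 30.6 = 244.8 mm·m/s
Steady-state rate R = (F_in − F_out)/L = (559.44 − 244.8) / 163000 m = 1.930e-03 mm/s.
R = 1.930e-03 × 3600 = 6.95 mm/hr.
Over 5 h: total = 6.95 × 5 = 34.75 ≈ 35 mm.

R ≈ 6.95 mm/hr; total ≈ 35 mm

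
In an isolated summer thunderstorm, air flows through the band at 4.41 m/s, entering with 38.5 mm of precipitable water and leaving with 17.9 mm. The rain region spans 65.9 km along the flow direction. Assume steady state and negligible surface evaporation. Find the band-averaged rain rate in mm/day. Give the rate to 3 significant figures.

Column moisture flux per unit crosswind length is F = V × PW.
Inflow: F_in = 4.41 × 38.5 = 169.785 mm·m/s
Outflow: F_out = 4.41 × 17.9 = 78.939 mm·m/s
Steady-state rate R = (F_in − F_out)/L = (169.785 − 78.939) / 65900 m = 1.379e-03 mm/s.
R = 1.379e-03 × 3600 × 24 = 119 mm/day.

R ≈ 119 mm/day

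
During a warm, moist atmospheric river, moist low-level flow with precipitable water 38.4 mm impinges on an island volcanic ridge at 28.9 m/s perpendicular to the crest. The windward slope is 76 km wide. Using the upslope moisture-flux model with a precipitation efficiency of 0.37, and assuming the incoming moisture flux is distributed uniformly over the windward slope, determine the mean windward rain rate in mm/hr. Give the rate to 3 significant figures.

R ≈ 19.5 mm/hr

Incoming column moisture flux per unit ridge length: F = V × PW = 28.9 × 38.4 = 1109.76 mm·m/s.
Spread over the 76 km slope with efficiency ε = 0.37: R = ε·F/W = 0.37 × 1109.76 / 76000 m = 5.403e-03 mm/s.
R = 5.403e-03 × 3600 = 19.5 mm/hr.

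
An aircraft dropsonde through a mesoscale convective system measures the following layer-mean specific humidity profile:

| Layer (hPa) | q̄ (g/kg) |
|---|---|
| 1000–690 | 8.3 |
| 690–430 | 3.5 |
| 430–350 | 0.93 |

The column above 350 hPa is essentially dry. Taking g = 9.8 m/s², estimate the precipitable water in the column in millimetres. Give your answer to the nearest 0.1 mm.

Precipitable water is the column-integrated vapour mass per unit area: PW = (1/g) Σ q̄ Δp, with q in kg/kg and Δp in Pa (1 kg/m² of water = 1 mm).
Layer 1000–690 hPa: Δp = 310 hPa = 31000 Pa, q̄ = 0.0083 kg/kg → 0.0083 × 31000 / 9.8 = 26.26 mm
Layer 690–430 hPa: Δp = 260 hPa = 26000 Pa, q̄ = 0.0035 kg/kg → 0.0035 × 26000 / 9.8 = 9.29 mm
Layer 430–350 hPa: Δp = 80 hPa = 8000 Pa, q̄ = 0.00093 kg/kg → 0.00093 × 8000 / 9.8 = 0.76 mm
PW = 26.26 + 9.29 + 0.76 = 36.31 ≈ 36.3 mm.

PW ≈ 36.3 mm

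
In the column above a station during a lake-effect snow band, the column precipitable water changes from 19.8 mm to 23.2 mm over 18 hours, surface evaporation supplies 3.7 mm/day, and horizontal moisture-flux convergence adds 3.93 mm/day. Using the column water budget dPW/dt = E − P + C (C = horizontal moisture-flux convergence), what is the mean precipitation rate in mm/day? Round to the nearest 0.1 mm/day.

dPW/dt = (23.2 − 19.8) mm / (18/24 day) = +4.533 mm/day.
P = E + C − dPW/dt = 3.7 + (3.93) − (+4.533) = 3.1 mm/day.

P ≈ 3.1 mm/day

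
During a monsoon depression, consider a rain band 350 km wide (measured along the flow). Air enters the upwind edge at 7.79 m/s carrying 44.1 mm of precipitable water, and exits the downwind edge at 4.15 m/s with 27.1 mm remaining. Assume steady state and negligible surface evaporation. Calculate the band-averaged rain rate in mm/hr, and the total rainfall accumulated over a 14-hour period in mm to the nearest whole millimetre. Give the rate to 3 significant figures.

R ≈ 2.38 mm/hr; total ≈ 33 mm

Column moisture flux per unit crosswind length is F = V × PW.
Inflow: F_in = 7.79 × 44.1 = 343.539 mm·m/s
Outflow: F_out = 4.15 × 27.1 = 112.465 mm·m/s
Steady-state rate R = (F_in − F_out)/L = (343.539 − 112.465) / 350000 m = 6.602e-04 mm/s.
R = 6.602e-04 × 3600 = 2.38 mm/hr.
Over 14 h: total = 2.38 × 14 = 33.32 ≈ 33 mm.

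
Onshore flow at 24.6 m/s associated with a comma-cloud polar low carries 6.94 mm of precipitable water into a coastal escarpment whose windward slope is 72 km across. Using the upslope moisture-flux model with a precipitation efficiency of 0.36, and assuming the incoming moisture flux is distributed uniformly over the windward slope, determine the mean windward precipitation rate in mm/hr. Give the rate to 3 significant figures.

Incoming column moisture flux per unit ridge length: F = V × PW = 24.6 × 6.94 = 170.724 mm·m/s.
Spread over the 72 km slope with efficiency ε = 0.36: R = ε·F/W = 0.36 × 170.724 / 72000 m = 8.536e-04 mm/s.
R = 8.536e-04 × 3600 = 3.07 mm/hr.

R ≈ 3.07 mm/hr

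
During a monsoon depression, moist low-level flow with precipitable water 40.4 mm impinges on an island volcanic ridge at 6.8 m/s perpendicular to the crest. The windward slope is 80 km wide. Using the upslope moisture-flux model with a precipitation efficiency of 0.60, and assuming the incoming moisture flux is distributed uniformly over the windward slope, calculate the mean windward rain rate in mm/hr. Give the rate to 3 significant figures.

Incoming column moisture flux per unit ridge length: F = V × PW = 6.8 × 40.4 = 274.72 mm·m/s.
Spread over the 80 km slope with efficiency ε = 0.60: R = ε·F/W = 0.60 × 274.72 / 80000 m = 2.060e-03 mm/s.
R = 2.060e-03 × 3600 = 7.42 mm/hr.

R ≈ 7.42 mm/hr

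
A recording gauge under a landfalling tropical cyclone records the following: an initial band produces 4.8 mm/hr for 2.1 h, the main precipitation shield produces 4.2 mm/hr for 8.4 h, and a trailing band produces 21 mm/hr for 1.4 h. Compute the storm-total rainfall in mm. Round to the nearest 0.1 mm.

Total = Σ Rᵢ Δtᵢ = 4.8 × 2.1 + 4.2 × 8.4 + 21 × 1.4
      = 10.08 + 35.28 + 29.4 = 74.8 mm.

total ≈ 74.8 mm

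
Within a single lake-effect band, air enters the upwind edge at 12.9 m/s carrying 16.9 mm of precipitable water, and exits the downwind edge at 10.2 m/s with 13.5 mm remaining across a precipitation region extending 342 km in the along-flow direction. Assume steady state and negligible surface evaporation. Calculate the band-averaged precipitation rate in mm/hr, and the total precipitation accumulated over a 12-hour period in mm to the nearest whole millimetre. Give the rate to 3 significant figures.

R ≈ 0.845 mm/hr; total ≈ 10 mm

Column moisture flux per unit crosswind length is F = V × PW.
Inflow: F_in = 12.9 × 16.9 = 218.01 mm·m/s
Outflow: F_out = 10.2 × 13.5 = 137.7 mm·m/s
Steady-state rate R = (F_in − F_out)/L = (218.01 − 137.7) / 342000 m = 2.348e-04 mm/s.
R = 2.348e-04 × 3600 = 0.845 mm/hr.
Over 12 h: total = 0.845 × 12 = 10.14 ≈ 10 mm.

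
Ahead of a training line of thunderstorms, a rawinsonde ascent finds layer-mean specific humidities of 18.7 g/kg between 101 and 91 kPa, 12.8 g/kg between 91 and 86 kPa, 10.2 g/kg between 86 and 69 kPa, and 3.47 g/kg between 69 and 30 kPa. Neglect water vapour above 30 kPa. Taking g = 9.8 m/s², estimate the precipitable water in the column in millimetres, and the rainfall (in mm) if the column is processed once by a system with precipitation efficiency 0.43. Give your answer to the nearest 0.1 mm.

Precipitable water is the column-integrated vapour mass per unit area: PW = (1/g) Σ q̄ Δp, with q in kg/kg and Δp in Pa (1 kg/m² of water = 1 mm).
Layer 101–91 kPa: Δp = 100 hPa = 10000 Pa, q̄ = 0.0187 kg/kg → 0.0187 × 10000 / 9.8 = 19.08 mm
Layer 91–86 kPa: Δp = 50 hPa = 5000 Pa, q̄ = 0.0128 kg/kg → 0.0128 × 5000 / 9.8 = 6.53 mm
Layer 86–69 kPa: Δp = 170 hPa = 17000 Pa, q̄ = 0.0102 kg/kg → 0.0102 × 17000 / 9.8 = 17.69 mm
Layer 69–30 kPa: Δp = 390 hPa = 39000 Pa, q̄ = 0.00347 kg/kg → 0.00347 × 39000 / 9.8 = 13.81 mm
PW = 19.08 + 6.53 + 17.69 + 13.81 = 57.11 ≈ 57.1 mm.
Rainfall = ε × PW = 0.43 × 57.1 = 24.6 mm.

PW ≈ 57.1 mm; rainfall ≈ 24.6 mm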